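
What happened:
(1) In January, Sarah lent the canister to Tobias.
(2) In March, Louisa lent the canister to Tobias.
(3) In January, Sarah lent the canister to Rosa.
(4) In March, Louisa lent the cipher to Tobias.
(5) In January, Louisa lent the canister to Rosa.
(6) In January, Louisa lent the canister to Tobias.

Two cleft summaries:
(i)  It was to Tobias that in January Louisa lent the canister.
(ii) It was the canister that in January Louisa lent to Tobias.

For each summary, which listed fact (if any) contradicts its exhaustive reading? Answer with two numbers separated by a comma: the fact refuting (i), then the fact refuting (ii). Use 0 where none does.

5, 0

(i): focus "Tobias". Looking for Louisa as agent and the canister as thing and in January as setting with some other recipient — fact (5) has Rosa there. Refuted.
(ii): focus "the canister". No fact shares Louisa as agent and Tobias as recipient and in January as setting with a different thing. 0.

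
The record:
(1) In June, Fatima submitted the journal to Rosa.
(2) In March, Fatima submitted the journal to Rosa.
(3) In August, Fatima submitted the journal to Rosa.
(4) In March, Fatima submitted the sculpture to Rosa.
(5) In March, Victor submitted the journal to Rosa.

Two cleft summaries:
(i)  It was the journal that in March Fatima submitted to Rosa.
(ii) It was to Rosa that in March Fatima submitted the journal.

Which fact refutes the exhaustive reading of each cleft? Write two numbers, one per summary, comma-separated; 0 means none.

4, 0

(i): focus "the journal". Looking for same agent, recipient, setting (Fatima / Rosa / in March) with some other thing — fact (4) has the sculpture there. Refuted.
(ii): focus "Rosa". No fact shares same agent, thing, setting (Fatima / the journal / in March) with a different recipient. 0.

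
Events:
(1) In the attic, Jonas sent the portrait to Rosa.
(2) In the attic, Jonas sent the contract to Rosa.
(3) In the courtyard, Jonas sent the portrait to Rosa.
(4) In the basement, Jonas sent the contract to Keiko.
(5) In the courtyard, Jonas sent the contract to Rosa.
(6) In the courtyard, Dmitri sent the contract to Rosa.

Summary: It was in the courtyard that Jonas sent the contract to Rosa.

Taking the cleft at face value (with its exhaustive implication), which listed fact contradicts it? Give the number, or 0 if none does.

The cleft puts "in the courtyard" in focus and presupposes the open proposition with same agent, thing, recipient (Jonas / the contract / Rosa).
Exhaustivity: in the courtyard is the only setting satisfying that background.
Fact (2) shares the background but with setting = in the attic; exhaustivity is violated.

2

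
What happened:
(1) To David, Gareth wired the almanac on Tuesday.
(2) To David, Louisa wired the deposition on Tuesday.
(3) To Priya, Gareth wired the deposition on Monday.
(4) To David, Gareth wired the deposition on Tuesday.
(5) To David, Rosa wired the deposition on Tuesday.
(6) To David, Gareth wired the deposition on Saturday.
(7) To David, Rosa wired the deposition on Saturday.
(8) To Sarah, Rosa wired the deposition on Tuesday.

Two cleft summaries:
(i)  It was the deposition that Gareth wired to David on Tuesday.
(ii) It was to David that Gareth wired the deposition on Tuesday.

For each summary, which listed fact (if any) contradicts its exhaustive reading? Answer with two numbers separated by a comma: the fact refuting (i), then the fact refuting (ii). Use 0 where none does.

(i): focus "the deposition". Looking for Gareth as agent and David as recipient and on Tuesday as setting with some other thing — fact (1) has the almanac there. Refuted.
(ii): focus "David". No fact shares Gareth as agent and the deposition as thing and on Tuesday as setting with a different recipient. 0.

1, 0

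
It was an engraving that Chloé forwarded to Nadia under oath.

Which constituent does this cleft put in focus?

In an it-cleft "It was X that/who ...", the clefted constituent X is the focus; the that/who-clause expresses the presupposed open proposition.
Here the focus is "an engraving". The backgrounded (presupposed) material includes "Chloé", "to Nadia" and "under oath".

an engraving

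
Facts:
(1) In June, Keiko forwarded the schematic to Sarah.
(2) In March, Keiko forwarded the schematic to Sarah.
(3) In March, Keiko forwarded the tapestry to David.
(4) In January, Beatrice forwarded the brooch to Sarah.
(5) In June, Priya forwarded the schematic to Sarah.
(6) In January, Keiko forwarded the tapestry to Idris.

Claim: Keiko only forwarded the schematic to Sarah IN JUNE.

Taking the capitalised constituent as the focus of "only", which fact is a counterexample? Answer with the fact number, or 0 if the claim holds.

2

Focus (in capitals) is "in June" — the setting. "Only" excludes alternative settings while holding fixed Keiko as agent and the schematic as thing and Sarah as recipient.
Fact (2) shares the background but differs in setting (in March) — a counterexample.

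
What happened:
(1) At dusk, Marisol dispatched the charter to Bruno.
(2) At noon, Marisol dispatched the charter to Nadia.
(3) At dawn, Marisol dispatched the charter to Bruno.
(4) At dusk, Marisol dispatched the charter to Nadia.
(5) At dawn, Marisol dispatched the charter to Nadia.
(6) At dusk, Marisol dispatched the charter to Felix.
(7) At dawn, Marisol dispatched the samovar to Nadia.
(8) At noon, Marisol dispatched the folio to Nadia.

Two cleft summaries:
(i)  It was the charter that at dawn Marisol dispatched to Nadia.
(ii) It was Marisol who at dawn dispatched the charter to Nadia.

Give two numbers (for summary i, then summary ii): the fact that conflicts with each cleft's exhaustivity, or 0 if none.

7, 0

(i): focus "the charter". Looking for Marisol as agent and Nadia as recipient and at dawn as setting with some other thing — fact (7) has the samovar there. Refuted.
(ii): focus "Marisol". No fact shares the charter as thing and Nadia as recipient and at dawn as setting with a different agent. 0.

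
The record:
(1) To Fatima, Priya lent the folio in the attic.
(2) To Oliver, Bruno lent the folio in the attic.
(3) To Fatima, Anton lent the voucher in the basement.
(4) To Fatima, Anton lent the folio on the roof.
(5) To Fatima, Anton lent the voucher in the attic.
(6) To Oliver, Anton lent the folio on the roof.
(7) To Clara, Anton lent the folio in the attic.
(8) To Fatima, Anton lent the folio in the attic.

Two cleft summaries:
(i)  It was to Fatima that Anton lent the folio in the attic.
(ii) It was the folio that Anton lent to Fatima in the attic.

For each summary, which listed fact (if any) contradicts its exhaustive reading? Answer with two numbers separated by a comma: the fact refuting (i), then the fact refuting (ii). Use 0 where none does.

Summary (i) focuses "Fatima" (the recipient); background same agent, thing, setting (Anton / the folio / in the attic). Fact (7) matches that background with recipient = Clara — refutes (i).
Summary (ii) focuses "the folio" (the thing); background same agent, recipient, setting (Anton / Fatima / in the attic). Fact (5) matches that background with thing = the voucher — refutes (ii).

7, 5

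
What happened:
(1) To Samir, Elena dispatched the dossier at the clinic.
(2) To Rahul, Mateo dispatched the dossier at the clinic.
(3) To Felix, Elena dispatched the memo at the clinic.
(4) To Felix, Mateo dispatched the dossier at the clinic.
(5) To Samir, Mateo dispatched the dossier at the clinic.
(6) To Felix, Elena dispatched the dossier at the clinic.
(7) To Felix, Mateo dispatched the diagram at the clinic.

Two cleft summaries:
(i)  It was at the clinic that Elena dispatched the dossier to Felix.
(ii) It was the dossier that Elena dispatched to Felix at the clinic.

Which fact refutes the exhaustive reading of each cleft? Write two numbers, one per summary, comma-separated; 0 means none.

0, 3

Summary (i) focuses "at the clinic" (the setting); background agent = Elena, thing = the dossier, recipient = Felix. No fact matches that background with a different setting, so 0.
Summary (ii) focuses "the dossier" (the thing); background agent = Elena, recipient = Felix, setting = at the clinic. Fact (3) matches that background with thing = the memo — refutes (ii).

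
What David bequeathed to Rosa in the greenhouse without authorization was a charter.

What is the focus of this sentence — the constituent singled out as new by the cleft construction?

a charter

In a pseudo-cleft "What ... was X", the post-copular constituent X is the focus.
Here the focus is "a charter". The backgrounded (presupposed) material includes "David", "to Rosa", "without authorization" and "in the greenhouse".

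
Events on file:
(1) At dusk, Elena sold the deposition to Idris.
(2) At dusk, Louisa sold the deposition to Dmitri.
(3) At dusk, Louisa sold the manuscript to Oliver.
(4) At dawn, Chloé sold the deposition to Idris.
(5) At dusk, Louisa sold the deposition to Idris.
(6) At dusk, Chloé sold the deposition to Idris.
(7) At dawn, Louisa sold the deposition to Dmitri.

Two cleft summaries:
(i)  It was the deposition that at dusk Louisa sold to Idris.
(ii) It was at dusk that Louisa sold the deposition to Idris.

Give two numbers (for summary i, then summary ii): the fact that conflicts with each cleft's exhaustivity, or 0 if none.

0, 0

(i): focus "the deposition". No fact shares Louisa as agent and Idris as recipient and at dusk as setting with a different thing. 0.
(ii): focus "at dusk". No fact shares Louisa as agent and the deposition as thing and Idris as recipient with a different setting. 0.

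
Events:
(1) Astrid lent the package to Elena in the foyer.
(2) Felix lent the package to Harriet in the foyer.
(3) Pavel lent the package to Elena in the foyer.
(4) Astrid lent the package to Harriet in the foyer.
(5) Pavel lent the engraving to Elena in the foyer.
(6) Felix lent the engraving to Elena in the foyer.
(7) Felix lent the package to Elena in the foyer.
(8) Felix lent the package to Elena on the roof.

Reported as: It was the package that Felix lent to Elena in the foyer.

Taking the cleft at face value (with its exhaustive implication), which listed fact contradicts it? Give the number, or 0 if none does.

6

Focus of the cleft: "the package" (the thing). Presupposed background: same agent, recipient, setting (Felix / Elena / in the foyer).
The exhaustive reading says no other thing fits that background.
Fact (6) shares the background but with thing = the engraving; exhaustivity is violated.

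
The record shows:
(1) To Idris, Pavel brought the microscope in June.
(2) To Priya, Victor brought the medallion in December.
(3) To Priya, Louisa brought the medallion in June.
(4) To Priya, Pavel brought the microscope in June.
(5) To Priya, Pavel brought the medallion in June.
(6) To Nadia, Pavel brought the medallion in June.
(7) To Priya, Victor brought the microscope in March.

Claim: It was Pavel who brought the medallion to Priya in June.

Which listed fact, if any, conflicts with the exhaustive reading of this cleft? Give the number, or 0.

3

The cleft puts "Pavel" in focus and presupposes the open proposition with same thing, recipient, setting (the medallion / Priya / in June).
The exhaustive reading says no other agent fits that background.
Fact (3) shares the background but with agent = Louisa; exhaustivity is violated.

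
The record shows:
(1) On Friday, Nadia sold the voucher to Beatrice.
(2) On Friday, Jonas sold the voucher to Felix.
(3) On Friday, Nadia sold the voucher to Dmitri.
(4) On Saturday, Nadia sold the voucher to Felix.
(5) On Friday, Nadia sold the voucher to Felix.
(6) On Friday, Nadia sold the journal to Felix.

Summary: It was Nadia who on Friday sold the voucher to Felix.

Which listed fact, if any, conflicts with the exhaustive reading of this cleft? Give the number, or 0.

Focus of the cleft: "Nadia" (the agent). Presupposed background: the voucher as thing and Felix as recipient and on Friday as setting.
The exhaustive reading says no other agent fits that background.
But fact (2) also has the voucher as thing and Felix as recipient and on Friday as setting, with agent = Jonas — so the exhaustive reading fails.

2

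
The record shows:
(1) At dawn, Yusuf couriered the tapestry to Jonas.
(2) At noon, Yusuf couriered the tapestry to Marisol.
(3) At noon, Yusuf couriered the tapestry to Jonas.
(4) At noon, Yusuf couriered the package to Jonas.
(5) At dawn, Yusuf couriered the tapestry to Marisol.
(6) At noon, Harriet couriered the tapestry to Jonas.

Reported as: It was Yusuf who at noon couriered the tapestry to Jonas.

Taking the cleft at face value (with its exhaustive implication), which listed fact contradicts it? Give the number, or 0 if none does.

6

Focus of the cleft: "Yusuf" (the agent). Presupposed background: same thing, recipient, setting (the tapestry / Jonas / at noon).
The exhaustive reading says no other agent fits that background.
Fact (6) shares the background but with agent = Harriet; exhaustivity is violated.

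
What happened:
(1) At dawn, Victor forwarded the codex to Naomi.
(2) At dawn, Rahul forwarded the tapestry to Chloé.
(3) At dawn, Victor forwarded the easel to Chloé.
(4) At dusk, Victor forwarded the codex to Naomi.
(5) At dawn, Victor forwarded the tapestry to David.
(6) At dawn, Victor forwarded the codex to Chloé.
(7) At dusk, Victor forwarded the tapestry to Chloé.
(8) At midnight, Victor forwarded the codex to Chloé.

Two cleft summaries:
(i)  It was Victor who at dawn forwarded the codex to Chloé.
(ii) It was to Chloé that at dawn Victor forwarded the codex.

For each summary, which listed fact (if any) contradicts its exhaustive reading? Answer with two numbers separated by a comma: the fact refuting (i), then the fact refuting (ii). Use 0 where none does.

0, 1

Summary (i) focuses "Victor" (the agent); background the codex as thing and Chloé as recipient and at dawn as setting. No fact matches that background with a different agent, so 0.
Summary (ii) focuses "Chloé" (the recipient); background Victor as agent and the codex as thing and at dawn as setting. Fact (1) matches that background with recipient = Naomi — refutes (ii).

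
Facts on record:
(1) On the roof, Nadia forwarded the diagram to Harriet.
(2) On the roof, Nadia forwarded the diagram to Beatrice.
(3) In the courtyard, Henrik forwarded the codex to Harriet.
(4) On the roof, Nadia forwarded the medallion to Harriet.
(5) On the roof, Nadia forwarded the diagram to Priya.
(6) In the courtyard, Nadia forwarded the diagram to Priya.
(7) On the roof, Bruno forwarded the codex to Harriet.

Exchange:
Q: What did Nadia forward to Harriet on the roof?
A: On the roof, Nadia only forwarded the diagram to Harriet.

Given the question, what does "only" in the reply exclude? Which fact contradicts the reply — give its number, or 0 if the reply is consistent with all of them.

4

The question "What did ...?" targets the thing, so in the reply the focus falls on "the diagram".
"Only" then excludes alternative things while the background — same agent, recipient, setting (Nadia / Harriet / on the roof) — is held fixed.
Fact (4) keeps same agent, recipient, setting (Nadia / Harriet / on the roof) but has thing = the medallion; that refutes the reply.
(Fact (2) would refute a reading with focus on the recipient — but that is not what the question asks.)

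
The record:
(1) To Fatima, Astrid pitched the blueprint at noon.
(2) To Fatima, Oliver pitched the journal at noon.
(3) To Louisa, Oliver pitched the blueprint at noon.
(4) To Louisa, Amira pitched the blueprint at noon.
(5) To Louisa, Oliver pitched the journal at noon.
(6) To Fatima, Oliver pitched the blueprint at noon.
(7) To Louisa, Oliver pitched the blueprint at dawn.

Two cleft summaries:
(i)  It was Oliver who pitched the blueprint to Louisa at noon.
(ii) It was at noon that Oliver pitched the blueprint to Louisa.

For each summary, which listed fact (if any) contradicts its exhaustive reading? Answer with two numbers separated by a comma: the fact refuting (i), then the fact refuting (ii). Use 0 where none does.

(i): focus "Oliver". Looking for thing = the blueprint, recipient = Louisa, setting = at noon with some other agent — fact (4) has Amira there. Refuted.
(ii): focus "at noon". Looking for agent = Oliver, thing = the blueprint, recipient = Louisa with some other setting — fact (7) has at dawn there. Refuted.

4, 7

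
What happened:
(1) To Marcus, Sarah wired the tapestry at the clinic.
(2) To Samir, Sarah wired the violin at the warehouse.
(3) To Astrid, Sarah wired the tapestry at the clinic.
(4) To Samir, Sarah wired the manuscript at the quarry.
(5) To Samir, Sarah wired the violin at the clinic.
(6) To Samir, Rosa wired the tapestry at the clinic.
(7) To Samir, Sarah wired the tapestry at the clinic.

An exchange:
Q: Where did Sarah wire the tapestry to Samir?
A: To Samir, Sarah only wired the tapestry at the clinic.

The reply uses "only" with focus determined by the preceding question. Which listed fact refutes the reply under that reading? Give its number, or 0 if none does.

0

The question "Where did ...?" targets the setting, so in the reply the focus falls on "at the clinic".
So "only" ranges over settings; the rest (Sarah as agent and the tapestry as thing and Samir as recipient) is presupposed.
No listed fact shares that background with another setting. Nothing contradicts the reply.
(Fact (1) would refute a reading with focus on the recipient — but that is not what the question asks.)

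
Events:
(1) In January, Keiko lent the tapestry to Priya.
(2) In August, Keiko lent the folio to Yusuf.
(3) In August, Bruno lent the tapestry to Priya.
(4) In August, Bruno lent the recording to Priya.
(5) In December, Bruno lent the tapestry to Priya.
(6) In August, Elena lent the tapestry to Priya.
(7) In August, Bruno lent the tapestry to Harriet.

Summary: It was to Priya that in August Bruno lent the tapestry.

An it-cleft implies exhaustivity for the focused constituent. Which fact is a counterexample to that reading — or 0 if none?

7

Focus of the cleft: "Priya" (the recipient). Presupposed background: same agent, thing, setting (Bruno / the tapestry / in August).
The exhaustive reading says no other recipient fits that background.
But fact (7) also has same agent, thing, setting (Bruno / the tapestry / in August), with recipient = Harriet — so the exhaustive reading fails.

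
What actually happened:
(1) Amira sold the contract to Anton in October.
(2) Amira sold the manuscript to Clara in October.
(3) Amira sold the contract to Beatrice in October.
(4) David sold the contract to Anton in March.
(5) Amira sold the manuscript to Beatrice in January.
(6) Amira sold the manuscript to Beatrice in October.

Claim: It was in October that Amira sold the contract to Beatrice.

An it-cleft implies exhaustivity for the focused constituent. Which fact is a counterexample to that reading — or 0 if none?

0

The cleft puts "in October" in focus and presupposes the open proposition with Amira as agent and the contract as thing and Beatrice as recipient.
The exhaustive reading says no other setting fits that background.
No listed fact matches the background with a different setting. Exhaustivity holds.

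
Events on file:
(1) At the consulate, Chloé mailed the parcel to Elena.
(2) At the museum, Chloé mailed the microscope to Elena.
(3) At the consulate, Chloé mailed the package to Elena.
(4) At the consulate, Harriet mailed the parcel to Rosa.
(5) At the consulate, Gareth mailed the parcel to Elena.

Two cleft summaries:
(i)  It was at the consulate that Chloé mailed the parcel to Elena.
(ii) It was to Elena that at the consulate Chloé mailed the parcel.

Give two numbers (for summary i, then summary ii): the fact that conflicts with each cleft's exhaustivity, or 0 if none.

0, 0

(i): focus "at the consulate". No fact shares Chloé as agent and the parcel as thing and Elena as recipient with a different setting. 0.
(ii): focus "Elena". No fact shares Chloé as agent and the parcel as thing and at the consulate as setting with a different recipient. 0.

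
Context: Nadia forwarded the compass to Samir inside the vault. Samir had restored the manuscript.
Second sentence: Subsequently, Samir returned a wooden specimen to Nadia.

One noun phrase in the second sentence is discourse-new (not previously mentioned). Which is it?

a wooden specimen

"Samir" and "Nadia" in the second sentence are given — already mentioned in the context.
"a wooden specimen" has no antecedent in the context; it is discourse-new (the indefinite article also signals a new referent).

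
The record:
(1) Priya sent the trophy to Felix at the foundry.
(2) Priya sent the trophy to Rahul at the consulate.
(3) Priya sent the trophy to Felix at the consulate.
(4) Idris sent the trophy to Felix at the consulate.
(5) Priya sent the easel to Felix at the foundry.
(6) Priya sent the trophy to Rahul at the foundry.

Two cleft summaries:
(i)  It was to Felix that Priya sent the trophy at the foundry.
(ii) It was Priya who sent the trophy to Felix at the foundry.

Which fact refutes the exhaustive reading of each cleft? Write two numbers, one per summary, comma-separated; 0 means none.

6, 0

(i): focus "Felix". Looking for same agent, thing, setting (Priya / the trophy / at the foundry) with some other recipient — fact (6) has Rahul there. Refuted.
(ii): focus "Priya". No fact shares same thing, recipient, setting (the trophy / Felix / at the foundry) with a different agent. 0.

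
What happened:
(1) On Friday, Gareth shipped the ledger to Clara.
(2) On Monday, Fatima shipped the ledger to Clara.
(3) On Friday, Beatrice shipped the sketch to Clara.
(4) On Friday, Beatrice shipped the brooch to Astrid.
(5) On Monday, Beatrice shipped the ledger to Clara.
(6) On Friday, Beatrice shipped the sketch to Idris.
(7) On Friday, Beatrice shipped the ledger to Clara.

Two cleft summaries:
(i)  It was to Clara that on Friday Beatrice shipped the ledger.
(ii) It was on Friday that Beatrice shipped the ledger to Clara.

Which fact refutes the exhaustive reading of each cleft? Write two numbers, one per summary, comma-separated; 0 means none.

0, 5

(i): focus "Clara". No fact shares Beatrice as agent and the ledger as thing and on Friday as setting with a different recipient. 0.
(ii): focus "on Friday". Looking for Beatrice as agent and the ledger as thing and Clara as recipient with some other setting — fact (5) has on Monday there. Refuted.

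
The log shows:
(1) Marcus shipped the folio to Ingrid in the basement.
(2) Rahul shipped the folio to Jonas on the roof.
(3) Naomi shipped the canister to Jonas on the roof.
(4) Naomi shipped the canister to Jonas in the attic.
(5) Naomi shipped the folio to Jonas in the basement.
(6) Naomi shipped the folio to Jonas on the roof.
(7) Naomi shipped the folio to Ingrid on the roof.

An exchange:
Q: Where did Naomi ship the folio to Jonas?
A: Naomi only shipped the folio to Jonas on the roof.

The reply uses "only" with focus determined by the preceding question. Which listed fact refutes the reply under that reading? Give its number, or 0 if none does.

The question "Where did ...?" targets the setting, so in the reply the focus falls on "on the roof".
So "only" ranges over settings; the rest (same agent, thing, recipient (Naomi / the folio / Jonas)) is presupposed.
Fact (5) shares the background with a different setting (in the basement) — counterexample.
(Fact (3) would refute a reading with focus on the thing — but that is not what the question asks.)

5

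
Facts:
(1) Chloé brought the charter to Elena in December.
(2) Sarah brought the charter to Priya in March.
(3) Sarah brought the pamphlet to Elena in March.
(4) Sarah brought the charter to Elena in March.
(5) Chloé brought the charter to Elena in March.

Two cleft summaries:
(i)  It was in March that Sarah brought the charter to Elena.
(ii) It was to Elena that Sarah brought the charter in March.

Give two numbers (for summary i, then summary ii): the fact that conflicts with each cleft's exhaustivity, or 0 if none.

(i): focus "in March". No fact shares agent = Sarah, thing = the charter, recipient = Elena with a different setting. 0.
(ii): focus "Elena". Looking for agent = Sarah, thing = the charter, setting = in March with some other recipient — fact (2) has Priya there. Refuted.

0, 2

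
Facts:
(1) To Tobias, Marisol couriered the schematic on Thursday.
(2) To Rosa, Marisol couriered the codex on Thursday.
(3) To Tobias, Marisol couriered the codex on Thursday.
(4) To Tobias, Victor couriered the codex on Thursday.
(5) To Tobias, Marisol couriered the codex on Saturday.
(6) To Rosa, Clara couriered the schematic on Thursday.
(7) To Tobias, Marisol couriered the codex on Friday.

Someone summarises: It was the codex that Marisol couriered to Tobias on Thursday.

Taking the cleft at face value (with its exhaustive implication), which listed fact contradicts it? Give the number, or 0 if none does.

Focus of the cleft: "the codex" (the thing). Presupposed background: agent = Marisol, recipient = Tobias, setting = on Thursday.
Exhaustivity: the codex is the only thing satisfying that background.
Fact (1) shares the background but with thing = the schematic; exhaustivity is violated.

1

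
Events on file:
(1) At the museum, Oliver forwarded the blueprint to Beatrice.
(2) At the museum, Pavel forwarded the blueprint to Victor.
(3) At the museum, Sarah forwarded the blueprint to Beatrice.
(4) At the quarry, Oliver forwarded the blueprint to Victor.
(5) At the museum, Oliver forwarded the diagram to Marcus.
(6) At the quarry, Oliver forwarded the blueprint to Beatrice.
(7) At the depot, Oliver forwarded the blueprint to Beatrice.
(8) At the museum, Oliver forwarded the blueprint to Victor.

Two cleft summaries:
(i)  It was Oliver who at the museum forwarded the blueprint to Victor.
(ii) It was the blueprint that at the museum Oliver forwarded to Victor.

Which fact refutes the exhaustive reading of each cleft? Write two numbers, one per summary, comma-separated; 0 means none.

(i): focus "Oliver". Looking for thing = the blueprint, recipient = Victor, setting = at the museum with some other agent — fact (2) has Pavel there. Refuted.
(ii): focus "the blueprint". No fact shares agent = Oliver, recipient = Victor, setting = at the museum with a different thing. 0.

2, 0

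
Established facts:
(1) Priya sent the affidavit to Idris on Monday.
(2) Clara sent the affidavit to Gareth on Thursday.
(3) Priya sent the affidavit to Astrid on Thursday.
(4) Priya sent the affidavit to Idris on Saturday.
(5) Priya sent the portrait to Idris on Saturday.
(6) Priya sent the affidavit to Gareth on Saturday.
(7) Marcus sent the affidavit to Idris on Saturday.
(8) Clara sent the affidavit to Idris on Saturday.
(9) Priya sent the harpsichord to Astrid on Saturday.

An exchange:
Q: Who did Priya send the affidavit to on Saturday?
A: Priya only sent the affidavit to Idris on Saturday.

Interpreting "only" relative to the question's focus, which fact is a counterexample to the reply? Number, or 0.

6

Answering "Who did ... to ...?" puts focus on the recipient — here, "Idris".
So "only" ranges over recipients; the rest (Priya as agent and the affidavit as thing and on Saturday as setting) is presupposed.
Fact (6) shares the background with a different recipient (Gareth) — counterexample.
(Fact (1) would refute a reading with focus on the setting — but that is not what the question asks.)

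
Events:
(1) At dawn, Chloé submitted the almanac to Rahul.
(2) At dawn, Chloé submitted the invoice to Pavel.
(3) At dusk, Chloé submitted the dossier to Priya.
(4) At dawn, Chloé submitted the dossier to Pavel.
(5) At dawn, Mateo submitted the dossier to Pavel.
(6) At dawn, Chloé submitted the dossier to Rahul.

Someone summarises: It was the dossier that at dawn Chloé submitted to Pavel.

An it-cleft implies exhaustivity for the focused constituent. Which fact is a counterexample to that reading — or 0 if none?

Focus of the cleft: "the dossier" (the thing). Presupposed background: Chloé as agent and Pavel as recipient and at dawn as setting.
The exhaustive reading says no other thing fits that background.
Fact (2) shares the background but with thing = the invoice; exhaustivity is violated.

2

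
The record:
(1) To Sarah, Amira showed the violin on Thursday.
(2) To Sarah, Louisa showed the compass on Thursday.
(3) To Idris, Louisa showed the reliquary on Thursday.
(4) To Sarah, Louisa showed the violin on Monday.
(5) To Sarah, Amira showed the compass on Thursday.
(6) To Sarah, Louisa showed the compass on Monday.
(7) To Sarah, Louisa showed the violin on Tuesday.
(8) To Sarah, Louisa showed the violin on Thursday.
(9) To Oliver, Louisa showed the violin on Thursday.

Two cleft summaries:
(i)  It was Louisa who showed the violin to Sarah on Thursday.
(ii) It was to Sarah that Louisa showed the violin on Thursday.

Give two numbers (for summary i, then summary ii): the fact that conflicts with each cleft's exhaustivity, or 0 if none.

1, 9

(i): focus "Louisa". Looking for the violin as thing and Sarah as recipient and on Thursday as setting with some other agent — fact (1) has Amira there. Refuted.
(ii): focus "Sarah". Looking for Louisa as agent and the violin as thing and on Thursday as setting with some other recipient — fact (9) has Oliver there. Refuted.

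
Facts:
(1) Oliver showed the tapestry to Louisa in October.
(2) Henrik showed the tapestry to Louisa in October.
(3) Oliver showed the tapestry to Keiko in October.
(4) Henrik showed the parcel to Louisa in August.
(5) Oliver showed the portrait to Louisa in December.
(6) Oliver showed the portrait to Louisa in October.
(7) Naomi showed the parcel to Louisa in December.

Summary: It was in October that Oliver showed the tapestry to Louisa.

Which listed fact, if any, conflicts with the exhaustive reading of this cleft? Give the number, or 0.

0

Focus of the cleft: "in October" (the setting). Presupposed background: agent = Oliver, thing = the tapestry, recipient = Louisa.
Exhaustivity: in October is the only setting satisfying that background.
No listed fact matches the background with a different setting. Exhaustivity holds.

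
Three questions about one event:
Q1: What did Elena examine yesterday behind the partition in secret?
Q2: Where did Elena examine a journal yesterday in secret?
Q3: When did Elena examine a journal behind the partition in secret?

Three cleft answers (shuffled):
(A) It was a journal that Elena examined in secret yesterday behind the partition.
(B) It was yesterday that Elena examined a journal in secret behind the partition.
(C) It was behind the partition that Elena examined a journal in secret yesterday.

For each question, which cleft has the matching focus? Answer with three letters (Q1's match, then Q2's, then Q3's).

Q1 asks about the direct object; cleft (A) focuses "a journal", which is the direct object — so Q1 → A.
Q2 asks about the location; cleft (C) focuses "behind the partition", which is the location — so Q2 → C.
Q3 asks about the time; cleft (B) focuses "yesterday", which is the time — so Q3 → B.
Mapping: Q1→A, Q2→C, Q3→B.

ACB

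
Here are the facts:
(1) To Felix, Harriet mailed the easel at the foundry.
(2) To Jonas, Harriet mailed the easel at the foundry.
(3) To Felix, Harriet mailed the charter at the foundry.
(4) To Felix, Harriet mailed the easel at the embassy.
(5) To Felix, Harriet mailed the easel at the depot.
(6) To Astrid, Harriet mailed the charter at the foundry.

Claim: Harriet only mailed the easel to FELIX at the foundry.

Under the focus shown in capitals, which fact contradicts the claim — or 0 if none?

2

The capitals mark "Felix" as focus. So "only" rules out other recipients, with the rest (agent = Harriet, thing = the easel, setting = at the foundry) as background.
Fact (2) matches on agent = Harriet, thing = the easel, setting = at the foundry, but has recipient = Jonas instead. That refutes the claim.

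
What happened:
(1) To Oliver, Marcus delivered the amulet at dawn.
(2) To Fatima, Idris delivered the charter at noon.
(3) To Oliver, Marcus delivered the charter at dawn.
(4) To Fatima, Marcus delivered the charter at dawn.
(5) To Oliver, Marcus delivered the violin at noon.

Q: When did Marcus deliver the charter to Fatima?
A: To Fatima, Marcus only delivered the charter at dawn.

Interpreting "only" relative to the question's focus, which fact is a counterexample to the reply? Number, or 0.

0

The question "When did ...?" targets the setting, so in the reply the focus falls on "at dawn".
So "only" ranges over settings; the rest (agent = Marcus, thing = the charter, recipient = Fatima) is presupposed.
No listed fact shares that background with another setting. Nothing contradicts the reply.
(Fact (3) would refute a reading with focus on the recipient — but that is not what the question asks.)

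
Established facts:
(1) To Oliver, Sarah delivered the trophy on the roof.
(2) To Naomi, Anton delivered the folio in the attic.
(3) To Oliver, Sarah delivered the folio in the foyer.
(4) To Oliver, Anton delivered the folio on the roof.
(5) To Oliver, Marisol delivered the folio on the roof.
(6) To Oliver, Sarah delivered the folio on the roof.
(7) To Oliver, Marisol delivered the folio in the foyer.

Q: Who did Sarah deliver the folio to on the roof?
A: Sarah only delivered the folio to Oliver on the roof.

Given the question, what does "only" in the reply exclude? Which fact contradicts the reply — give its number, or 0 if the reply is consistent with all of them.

Answering "Who did ... to ...?" puts focus on the recipient — here, "Oliver".
"Only" then excludes alternative recipients while the background — Sarah as agent and the folio as thing and on the roof as setting — is held fixed.
No fact keeps Sarah as agent and the folio as thing and on the roof as setting while changing the recipient; every other fact differs on something backgrounded. The reply stands.
(Fact (1) would refute a reading with focus on the thing — but that is not what the question asks.)

0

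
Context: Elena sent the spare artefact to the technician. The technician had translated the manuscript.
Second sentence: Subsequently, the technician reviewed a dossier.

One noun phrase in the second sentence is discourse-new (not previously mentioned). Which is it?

a dossier

"the technician" in the second sentence is given — already mentioned in the context.
"a dossier" has no antecedent in the context; it is discourse-new (the indefinite article also signals a new referent).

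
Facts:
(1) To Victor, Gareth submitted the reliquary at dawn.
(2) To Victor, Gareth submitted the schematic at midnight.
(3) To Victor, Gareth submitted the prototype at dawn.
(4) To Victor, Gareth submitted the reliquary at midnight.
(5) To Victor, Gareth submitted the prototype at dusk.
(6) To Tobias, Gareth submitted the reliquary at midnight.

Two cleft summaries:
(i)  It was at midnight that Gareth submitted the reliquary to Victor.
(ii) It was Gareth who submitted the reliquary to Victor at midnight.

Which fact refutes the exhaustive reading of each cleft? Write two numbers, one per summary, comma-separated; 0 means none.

Summary (i) focuses "at midnight" (the setting); background agent = Gareth, thing = the reliquary, recipient = Victor. Fact (1) matches that background with setting = at dawn — refutes (i).
Summary (ii) focuses "Gareth" (the agent); background thing = the reliquary, recipient = Victor, setting = at midnight. No fact matches that background with a different agent, so 0.

1, 0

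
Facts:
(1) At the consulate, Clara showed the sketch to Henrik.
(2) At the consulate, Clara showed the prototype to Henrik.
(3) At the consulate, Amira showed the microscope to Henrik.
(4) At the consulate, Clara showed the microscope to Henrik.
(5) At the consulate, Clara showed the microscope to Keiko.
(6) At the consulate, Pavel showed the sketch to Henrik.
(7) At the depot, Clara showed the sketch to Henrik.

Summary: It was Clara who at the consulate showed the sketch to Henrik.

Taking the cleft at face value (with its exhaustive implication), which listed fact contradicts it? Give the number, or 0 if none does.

6

Focus of the cleft: "Clara" (the agent). Presupposed background: the sketch as thing and Henrik as recipient and at the consulate as setting.
The exhaustive reading says no other agent fits that background.
But fact (6) also has the sketch as thing and Henrik as recipient and at the consulate as setting, with agent = Pavel — so the exhaustive reading fails.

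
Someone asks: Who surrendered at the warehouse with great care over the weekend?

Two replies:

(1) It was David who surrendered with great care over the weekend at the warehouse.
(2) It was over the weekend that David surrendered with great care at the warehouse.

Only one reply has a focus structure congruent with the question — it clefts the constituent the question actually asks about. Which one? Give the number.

1

The question word "who" targets the subject (agent).
Option (1) clefts "David" — that matches what the question asks about.
Option (2) clefts "over the weekend" — the time, not what was asked.
So the congruent reply is (1).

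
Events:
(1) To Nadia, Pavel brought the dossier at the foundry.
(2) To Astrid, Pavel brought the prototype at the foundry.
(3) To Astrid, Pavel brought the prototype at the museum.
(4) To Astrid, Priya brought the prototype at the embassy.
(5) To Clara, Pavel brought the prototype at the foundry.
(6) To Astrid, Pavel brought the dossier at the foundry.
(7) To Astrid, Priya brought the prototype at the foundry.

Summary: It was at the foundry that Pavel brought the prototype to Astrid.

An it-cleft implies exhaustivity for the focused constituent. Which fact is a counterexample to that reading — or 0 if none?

Focus of the cleft: "at the foundry" (the setting). Presupposed background: agent = Pavel, thing = the prototype, recipient = Astrid.
Exhaustivity: at the foundry is the only setting satisfying that background.
But fact (3) also has agent = Pavel, thing = the prototype, recipient = Astrid, with setting = at the museum — so the exhaustive reading fails.

3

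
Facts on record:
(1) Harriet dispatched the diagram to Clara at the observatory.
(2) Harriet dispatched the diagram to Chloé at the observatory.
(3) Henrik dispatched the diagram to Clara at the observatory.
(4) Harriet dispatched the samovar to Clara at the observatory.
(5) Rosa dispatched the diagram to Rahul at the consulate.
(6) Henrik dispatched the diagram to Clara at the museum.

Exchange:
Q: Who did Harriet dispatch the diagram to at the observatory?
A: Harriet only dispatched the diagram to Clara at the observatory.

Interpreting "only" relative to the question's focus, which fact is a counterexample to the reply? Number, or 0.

The question "Who did ... to ...?" targets the recipient, so in the reply the focus falls on "Clara".
So "only" ranges over recipients; the rest (agent = Harriet, thing = the diagram, setting = at the observatory) is presupposed.
Fact (2) shares the background with a different recipient (Chloé) — counterexample.
(Fact (4) would refute a reading with focus on the thing — but that is not what the question asks.)

2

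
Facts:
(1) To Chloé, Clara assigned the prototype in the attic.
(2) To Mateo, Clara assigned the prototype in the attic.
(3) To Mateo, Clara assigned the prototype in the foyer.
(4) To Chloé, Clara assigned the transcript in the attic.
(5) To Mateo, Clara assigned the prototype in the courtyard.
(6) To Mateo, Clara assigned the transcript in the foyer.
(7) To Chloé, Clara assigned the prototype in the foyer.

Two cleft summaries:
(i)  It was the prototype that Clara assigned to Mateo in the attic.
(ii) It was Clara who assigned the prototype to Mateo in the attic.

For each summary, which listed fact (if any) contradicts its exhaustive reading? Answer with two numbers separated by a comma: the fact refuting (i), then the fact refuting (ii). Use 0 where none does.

Summary (i) focuses "the prototype" (the thing); background same agent, recipient, setting (Clara / Mateo / in the attic). No fact matches that background with a different thing, so 0.
Summary (ii) focuses "Clara" (the agent); background same thing, recipient, setting (the prototype / Mateo / in the attic). No fact matches that background with a different agent, so 0.

0, 0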